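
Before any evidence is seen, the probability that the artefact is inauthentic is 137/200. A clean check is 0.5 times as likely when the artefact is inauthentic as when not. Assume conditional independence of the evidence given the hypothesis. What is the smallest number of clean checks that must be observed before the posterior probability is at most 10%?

5

Prior odds: 0.685 ÷ 0.315 = 137/63.
Likelihood ratio per clean check = 0.5.
Target odds: 0.1 ÷ 0.9 = 1/9.
Require 0.5ⁿ ≤ 1/9 ÷ (137/63) = 7/137.
0.5⁴ = 0.0625 is still above 7/137 but 0.5⁵ = 0.03125 is at or below it, so n = 5.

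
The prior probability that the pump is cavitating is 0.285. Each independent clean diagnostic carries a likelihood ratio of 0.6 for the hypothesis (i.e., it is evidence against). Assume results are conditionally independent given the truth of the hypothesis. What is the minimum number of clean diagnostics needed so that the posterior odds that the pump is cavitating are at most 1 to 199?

Prior odds = 0.285/0.715 = 57/143.
Likelihood ratio per clean diagnostic = 0.6.
Target odds = 1/199.
Need (57/143) × 0.6ⁿ ≤ 1/199, i.e. 0.6ⁿ ≤ 143/11343.
0.6⁸ = 6561/390625 is still above 143/11343 but 0.6⁹ = 19683/1953125 is at or below it, so n = 9.

9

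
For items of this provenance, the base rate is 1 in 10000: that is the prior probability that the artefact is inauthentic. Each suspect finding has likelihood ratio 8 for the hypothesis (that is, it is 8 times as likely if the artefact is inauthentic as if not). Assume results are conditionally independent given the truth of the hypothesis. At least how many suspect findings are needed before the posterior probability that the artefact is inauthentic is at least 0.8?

6

Prior odds: 0.0001 ÷ 0.9999 = 1/9999.
Likelihood ratio per suspect finding = 8.
Target odds: 0.8 ÷ 0.2 = 4.
Need (1/9999) × 8ⁿ ≥ 4, i.e. 8ⁿ ≥ 39996.
8⁵ = 32768 falls short of 39996 but 8⁶ = 262144 reaches it, so n = 6.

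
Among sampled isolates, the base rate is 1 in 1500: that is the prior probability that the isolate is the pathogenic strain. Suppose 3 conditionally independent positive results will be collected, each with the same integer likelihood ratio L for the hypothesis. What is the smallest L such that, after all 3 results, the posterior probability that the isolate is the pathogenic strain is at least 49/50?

42

Prior odds = (1/1500)/(1499/1500) = 1/1499.
Target odds = 0.98/0.02 = 49.
Need L³ ≥ 49 ÷ (1/1499) = 73451.
41³ = 68921 < 73451 ≤ 74088 = 42³, so L = 42.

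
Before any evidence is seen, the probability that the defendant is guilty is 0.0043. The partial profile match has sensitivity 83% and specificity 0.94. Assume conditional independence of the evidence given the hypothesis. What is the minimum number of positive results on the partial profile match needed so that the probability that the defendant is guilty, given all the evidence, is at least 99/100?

Prior odds = 0.0043/0.9957 = 43/9957.
False-positive rate = 1 − 0.94 = 0.06; likelihood ratio of a positive = 0.83/0.06 = 83/6.
Target posterior odds = 0.99/0.01 = 99.
Require (83/6)ⁿ ≥ 99 ÷ (43/9957) = 985743/43.
(83/6)³ = 571787/216 falls short of 985743/43 but (83/6)⁴ = 47458321/1296 reaches it, so n = 4.

4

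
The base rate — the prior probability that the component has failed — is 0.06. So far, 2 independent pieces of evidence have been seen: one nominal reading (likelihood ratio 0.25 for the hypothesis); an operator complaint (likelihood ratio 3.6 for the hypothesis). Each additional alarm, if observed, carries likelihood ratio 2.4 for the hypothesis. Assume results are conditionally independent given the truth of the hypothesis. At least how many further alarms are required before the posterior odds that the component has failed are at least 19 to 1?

7

Prior odds = 0.06/0.94 = 3/47.
Combined Bayes factor of the evidence already in hand = 0.25 × 3.6 = 0.9.
Odds after that evidence = (3/47) × 0.9 = 27/470.
Target odds = 19.
Need 2.4ⁿ ≥ 19 ÷ (27/470) = 8930/27.
2.4⁶ = 2985984/15625 falls short of 8930/27 but 2.4⁷ = 35831808/78125 reaches it, so n = 7.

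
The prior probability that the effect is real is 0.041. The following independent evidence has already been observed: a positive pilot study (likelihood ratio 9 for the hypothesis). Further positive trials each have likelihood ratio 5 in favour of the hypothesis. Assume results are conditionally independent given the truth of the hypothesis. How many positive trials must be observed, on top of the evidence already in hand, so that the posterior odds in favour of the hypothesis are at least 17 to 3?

Prior odds = 0.041/0.959 = 41/959.
Bayes factor of the evidence already in hand = 9.
Odds after that evidence = (41/959) × 9 = 369/959.
Target odds = 17/3.
Need 5ⁿ ≥ 17/3 ÷ (369/959) = 16303/1107.
5¹ = 5 falls short of 16303/1107 but 5² = 25 reaches it, so n = 2.

2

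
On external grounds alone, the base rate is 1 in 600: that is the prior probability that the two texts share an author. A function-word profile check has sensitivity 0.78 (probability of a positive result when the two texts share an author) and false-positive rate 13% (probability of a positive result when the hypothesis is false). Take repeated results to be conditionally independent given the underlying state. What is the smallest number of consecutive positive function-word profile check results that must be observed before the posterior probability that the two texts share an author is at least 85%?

5

Prior odds = (1/600)/(599/600) = 1/599.
Likelihood ratio of a positive result = 0.78/0.13 = 6.
Target posterior odds = 0.85/0.15 = 17/3.
Need (1/599) × 6ⁿ ≥ 17/3, i.e. 6ⁿ ≥ 10183/3.
6⁴ = 1296 falls short of 10183/3 but 6⁵ = 7776 reaches it, so n = 5.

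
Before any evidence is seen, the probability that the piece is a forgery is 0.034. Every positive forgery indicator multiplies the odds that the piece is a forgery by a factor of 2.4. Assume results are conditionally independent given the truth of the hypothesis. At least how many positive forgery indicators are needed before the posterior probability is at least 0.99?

Prior odds: 0.034 ÷ 0.966 = 17/483.
Likelihood ratio per positive forgery indicator = 2.4.
Target odds: 0.99 ÷ 0.01 = 99.
Require 2.4ⁿ ≥ 99 ÷ (17/483) = 47817/17.
2.4⁹ ≈2641.81 falls short of 47817/17 but 2.4¹⁰ ≈6340.34 reaches it, so n = 10.

10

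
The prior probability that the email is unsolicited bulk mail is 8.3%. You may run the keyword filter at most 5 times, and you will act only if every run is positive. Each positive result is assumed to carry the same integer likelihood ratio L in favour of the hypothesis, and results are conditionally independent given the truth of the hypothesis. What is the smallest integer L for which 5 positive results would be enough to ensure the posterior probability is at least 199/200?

Prior odds = 0.083/0.917 = 83/917.
Target odds = 0.995/0.005 = 199.
Need L⁵ ≥ 199 ÷ (83/917) = 182483/83.
4⁵ = 1024 < 182483/83 ≤ 3125 = 5⁵, so L = 5.

5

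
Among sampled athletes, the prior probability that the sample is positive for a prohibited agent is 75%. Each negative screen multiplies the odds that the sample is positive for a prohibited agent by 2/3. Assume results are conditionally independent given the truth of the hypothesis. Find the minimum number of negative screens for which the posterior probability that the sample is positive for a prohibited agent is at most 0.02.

13

Prior odds: 0.75 ÷ 0.25 = 3.
Likelihood ratio per negative screen = 2/3.
Target posterior odds = 0.02/0.98 = 1/49.
Require (2/3)ⁿ ≤ 1/49 ÷ 3 = 1/147.
(2/3)¹² = 4096/531441 is still above 1/147 but (2/3)¹³ = 8192/1594323 is at or below it, so n = 13.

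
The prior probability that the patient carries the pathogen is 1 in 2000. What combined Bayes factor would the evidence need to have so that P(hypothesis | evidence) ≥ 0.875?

13993

Prior odds = 0.0005/0.9995 = 1/1999.
Target odds = 0.875/0.125 = 7.
Required Bayes factor = 7 ÷ (1/1999) = 13993.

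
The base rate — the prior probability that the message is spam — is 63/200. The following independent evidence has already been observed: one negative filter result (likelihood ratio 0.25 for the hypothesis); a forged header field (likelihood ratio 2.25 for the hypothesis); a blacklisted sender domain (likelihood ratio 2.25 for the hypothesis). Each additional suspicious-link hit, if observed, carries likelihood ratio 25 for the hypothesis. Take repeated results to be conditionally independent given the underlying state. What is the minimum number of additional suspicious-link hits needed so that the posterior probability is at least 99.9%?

Prior odds = 0.315/0.685 = 63/137.
Combined Bayes factor of the evidence already in hand = 0.25 × 2.25 × 2.25 = 1.265625.
Odds after that evidence = (63/137) × 1.265625 = 5103/8768.
Target odds = 0.999/0.001 = 999.
Need 25ⁿ ≥ 999 ÷ (5103/8768) = 324416/189.
25² = 625 falls short of 324416/189 but 25³ = 15625 reaches it, so n = 3.

3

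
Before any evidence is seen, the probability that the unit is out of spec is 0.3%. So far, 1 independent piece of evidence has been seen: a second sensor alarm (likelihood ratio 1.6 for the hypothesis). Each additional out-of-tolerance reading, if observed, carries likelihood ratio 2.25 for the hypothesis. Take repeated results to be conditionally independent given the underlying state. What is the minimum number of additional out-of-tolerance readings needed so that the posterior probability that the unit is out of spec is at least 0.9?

Prior odds = 0.003/0.997 = 3/997.
Bayes factor of the evidence already in hand = 1.6.
Odds after that evidence = (3/997) × 1.6 = 24/4985.
Target odds = 0.9/0.1 = 9.
Need 2.25ⁿ ≥ 9 ÷ (24/4985) = 1869.375.
2.25⁹ = 387420489/262144 falls short of 1869.375 but 2.25¹⁰ ≈3325.26 reaches it, so n = 10.

10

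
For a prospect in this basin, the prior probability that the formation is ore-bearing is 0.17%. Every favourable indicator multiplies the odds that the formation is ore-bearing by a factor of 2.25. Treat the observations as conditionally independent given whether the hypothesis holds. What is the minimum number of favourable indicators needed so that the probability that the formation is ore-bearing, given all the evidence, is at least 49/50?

13

Prior odds = 0.0017/0.9983 = 17/9983.
Likelihood ratio per favourable indicator = 2.25.
Target posterior odds = 0.98/0.02 = 49.
Require 2.25ⁿ ≥ 49 ÷ (17/9983) = 489167/17.
2.25¹² ≈16834.1 falls short of 489167/17 but 2.25¹³ ≈37876.8 reaches it, so n = 13.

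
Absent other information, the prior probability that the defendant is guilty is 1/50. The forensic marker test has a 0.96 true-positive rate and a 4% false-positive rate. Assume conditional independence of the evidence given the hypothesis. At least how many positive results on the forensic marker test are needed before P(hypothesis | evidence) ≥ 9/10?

Prior odds: 0.02 ÷ 0.98 = 1/49.
Likelihood ratio of a positive result = 0.96/0.04 = 24.
Target posterior odds = 0.9/0.1 = 9.
Require 24ⁿ ≥ 9 ÷ (1/49) = 441.
24¹ = 24 falls short of 441 but 24² = 576 reaches it, so n = 2.

2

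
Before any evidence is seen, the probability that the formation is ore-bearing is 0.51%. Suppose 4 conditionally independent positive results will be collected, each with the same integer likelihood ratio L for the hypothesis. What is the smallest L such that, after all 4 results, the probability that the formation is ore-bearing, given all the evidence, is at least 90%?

Prior odds = 0.0051/0.9949 = 51/9949.
Target odds = 0.9/0.1 = 9.
Need L⁴ ≥ 9 ÷ (51/9949) = 29847/17.
6⁴ = 1296 < 29847/17 ≤ 2401 = 7⁴, so L = 7.

7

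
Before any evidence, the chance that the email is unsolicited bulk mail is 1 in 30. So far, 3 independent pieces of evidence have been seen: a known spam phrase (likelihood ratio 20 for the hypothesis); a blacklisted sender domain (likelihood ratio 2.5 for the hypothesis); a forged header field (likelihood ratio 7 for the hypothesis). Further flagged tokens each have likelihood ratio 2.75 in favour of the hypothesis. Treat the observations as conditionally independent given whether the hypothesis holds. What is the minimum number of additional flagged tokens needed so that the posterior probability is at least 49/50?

Prior odds = (1/30)/(29/30) = 1/29.
Combined Bayes factor of the evidence already in hand = 20 × 2.5 × 7 = 350.
Odds after that evidence = (1/29) × 350 = 350/29.
Target odds = 0.98/0.02 = 49.
Need 2.75ⁿ ≥ 49 ÷ (350/29) = 4.06.
2.75¹ = 2.75 falls short of 4.06 but 2.75² = 7.5625 reaches it, so n = 2.

2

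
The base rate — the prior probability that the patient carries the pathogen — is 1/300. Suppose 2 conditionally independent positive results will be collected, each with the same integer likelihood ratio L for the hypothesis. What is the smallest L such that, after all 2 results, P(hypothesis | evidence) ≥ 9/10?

Prior odds = (1/300)/(299/300) = 1/299.
Target odds = 0.9/0.1 = 9.
Need L² ≥ 9 ÷ (1/299) = 2691.
51² = 2601 < 2691 ≤ 2704 = 52², so L = 52.

52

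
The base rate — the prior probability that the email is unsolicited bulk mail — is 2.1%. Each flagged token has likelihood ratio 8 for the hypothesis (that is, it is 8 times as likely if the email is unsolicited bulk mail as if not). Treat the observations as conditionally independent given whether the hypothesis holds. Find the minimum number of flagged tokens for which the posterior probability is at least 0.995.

Prior odds: 0.021 ÷ 0.979 = 21/979.
Likelihood ratio per flagged token = 8.
Target odds: 0.995 ÷ 0.005 = 199.
Need (21/979) × 8ⁿ ≥ 199, i.e. 8ⁿ ≥ 194821/21.
8⁴ = 4096 falls short of 194821/21 but 8⁵ = 32768 reaches it, so n = 5.

5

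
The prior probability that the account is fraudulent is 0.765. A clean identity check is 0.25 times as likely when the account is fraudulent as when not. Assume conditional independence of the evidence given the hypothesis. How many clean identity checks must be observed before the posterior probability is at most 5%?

3

Prior odds = 0.765/0.235 = 153/47.
Likelihood ratio per clean identity check = 0.25.
Target posterior odds = 0.05/0.95 = 1/19.
Require 0.25ⁿ ≤ 1/19 ÷ (153/47) = 47/2907.
0.25² = 0.0625 is still above 47/2907 but 0.25³ = 0.015625 is at or below it, so n = 3.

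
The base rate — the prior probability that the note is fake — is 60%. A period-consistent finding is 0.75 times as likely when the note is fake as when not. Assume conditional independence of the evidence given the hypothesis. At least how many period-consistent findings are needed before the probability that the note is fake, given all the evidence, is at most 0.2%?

Prior odds = 0.6/0.4 = 1.5.
Likelihood ratio per period-consistent finding = 0.75.
Target odds: 0.002 ÷ 0.998 = 1/499.
Need 1.5 × 0.75ⁿ ≤ 1/499, i.e. 0.75ⁿ ≤ 2/1497.
0.75²³ ≈0.00133786 is still above 2/1497 but 0.75²⁴ ≈0.00100339 is at or below it, so n = 24.

24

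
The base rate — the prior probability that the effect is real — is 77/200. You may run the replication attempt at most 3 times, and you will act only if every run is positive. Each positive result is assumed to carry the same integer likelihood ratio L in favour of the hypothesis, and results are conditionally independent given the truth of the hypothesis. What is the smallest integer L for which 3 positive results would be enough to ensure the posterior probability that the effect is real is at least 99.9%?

12

Prior odds = 0.385/0.615 = 77/123.
Target odds = 0.999/0.001 = 999.
Need L³ ≥ 999 ÷ (77/123) = 122877/77.
11³ = 1331 < 122877/77 ≤ 1728 = 12³, so L = 12.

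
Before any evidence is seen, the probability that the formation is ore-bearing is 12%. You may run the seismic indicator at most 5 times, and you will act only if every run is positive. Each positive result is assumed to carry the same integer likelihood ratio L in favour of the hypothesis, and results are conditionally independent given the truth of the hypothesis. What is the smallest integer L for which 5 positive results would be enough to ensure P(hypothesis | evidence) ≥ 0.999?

6

Prior odds = 0.12/0.88 = 3/22.
Target odds = 0.999/0.001 = 999.
Need L⁵ ≥ 999 ÷ (3/22) = 7326.
5⁵ = 3125 < 7326 ≤ 7776 = 6⁵, so L = 6.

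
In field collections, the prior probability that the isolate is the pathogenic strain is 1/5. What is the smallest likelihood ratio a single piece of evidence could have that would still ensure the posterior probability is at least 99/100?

396

Prior odds = 0.2/0.8 = 0.25.
Target odds = 0.99/0.01 = 99.
Required Bayes factor = 99 ÷ 0.25 = 396.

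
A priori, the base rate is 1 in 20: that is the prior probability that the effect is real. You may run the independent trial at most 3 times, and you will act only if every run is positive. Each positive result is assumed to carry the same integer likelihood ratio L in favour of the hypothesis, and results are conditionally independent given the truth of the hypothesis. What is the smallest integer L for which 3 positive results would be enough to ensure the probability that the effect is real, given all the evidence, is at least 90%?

Prior odds = 0.05/0.95 = 1/19.
Target odds = 0.9/0.1 = 9.
Need L³ ≥ 9 ÷ (1/19) = 171.
5³ = 125 < 171 ≤ 216 = 6³, so L = 6.

6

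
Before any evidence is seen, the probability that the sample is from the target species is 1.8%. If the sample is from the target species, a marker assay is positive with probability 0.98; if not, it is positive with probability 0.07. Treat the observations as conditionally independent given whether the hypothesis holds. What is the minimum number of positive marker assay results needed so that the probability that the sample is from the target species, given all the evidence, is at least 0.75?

2

Prior odds = 0.018/0.982 = 9/491.
Likelihood ratio of a positive = 0.98/0.07 = 14.
Target odds: 0.75 ÷ 0.25 = 3.
Require 14ⁿ ≥ 3 ÷ (9/491) = 491/3.
14¹ = 14 falls short of 491/3 but 14² = 196 reaches it, so n = 2.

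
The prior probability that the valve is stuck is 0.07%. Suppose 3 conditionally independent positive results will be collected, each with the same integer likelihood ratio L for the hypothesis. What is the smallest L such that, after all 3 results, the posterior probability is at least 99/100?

Prior odds = 0.0007/0.9993 = 7/9993.
Target odds = 0.99/0.01 = 99.
Need L³ ≥ 99 ÷ (7/9993) = 989307/7.
52³ = 140608 < 989307/7 ≤ 148877 = 53³, so L = 53.

53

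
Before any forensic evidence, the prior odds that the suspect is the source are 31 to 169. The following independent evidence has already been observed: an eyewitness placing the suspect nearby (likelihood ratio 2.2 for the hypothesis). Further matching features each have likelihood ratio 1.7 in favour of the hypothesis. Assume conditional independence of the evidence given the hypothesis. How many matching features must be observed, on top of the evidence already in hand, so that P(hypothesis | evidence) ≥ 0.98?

10

Prior odds = 31/169.
Bayes factor of the evidence already in hand = 2.2.
Odds after that evidence = (31/169) × 2.2 = 341/845.
Target odds = 0.98/0.02 = 49.
Need 1.7ⁿ ≥ 49 ÷ (341/845) = 41405/341.
1.7⁹ ≈118.588 falls short of 41405/341 but 1.7¹⁰ ≈201.599 reaches it, so n = 10.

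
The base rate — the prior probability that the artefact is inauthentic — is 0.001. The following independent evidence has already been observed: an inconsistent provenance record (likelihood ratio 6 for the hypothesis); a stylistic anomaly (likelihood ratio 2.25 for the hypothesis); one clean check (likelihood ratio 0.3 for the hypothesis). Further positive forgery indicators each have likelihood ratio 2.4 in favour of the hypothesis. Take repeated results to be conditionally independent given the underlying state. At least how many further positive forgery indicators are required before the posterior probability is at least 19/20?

10

Prior odds = 0.001/0.999 = 1/999.
Combined Bayes factor of the evidence already in hand = 6 × 2.25 × 0.3 = 4.05.
Odds after that evidence = (1/999) × 4.05 = 3/740.
Target odds = 0.95/0.05 = 19.
Need 2.4ⁿ ≥ 19 ÷ (3/740) = 14060/3.
2.4⁹ ≈2641.81 falls short of 14060/3 but 2.4¹⁰ ≈6340.34 reaches it, so n = 10.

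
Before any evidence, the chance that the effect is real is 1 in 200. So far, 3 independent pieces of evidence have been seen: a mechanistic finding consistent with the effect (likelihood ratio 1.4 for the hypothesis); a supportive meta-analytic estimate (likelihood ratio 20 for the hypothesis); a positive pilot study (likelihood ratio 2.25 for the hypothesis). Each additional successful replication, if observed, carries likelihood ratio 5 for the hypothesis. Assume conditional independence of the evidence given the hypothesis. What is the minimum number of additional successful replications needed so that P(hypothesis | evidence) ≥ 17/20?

Prior odds = 0.005/0.995 = 1/199.
Combined Bayes factor of the evidence already in hand = 1.4 × 20 × 2.25 = 63.
Odds after that evidence = (1/199) × 63 = 63/199.
Target odds = 0.85/0.15 = 17/3.
Need 5ⁿ ≥ 17/3 ÷ (63/199) = 3383/189.
5¹ = 5 falls short of 3383/189 but 5² = 25 reaches it, so n = 2.

2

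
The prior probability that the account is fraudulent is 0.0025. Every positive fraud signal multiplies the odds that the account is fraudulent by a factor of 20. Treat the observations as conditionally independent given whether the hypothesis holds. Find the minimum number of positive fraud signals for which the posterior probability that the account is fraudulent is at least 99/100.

4

Prior odds = 0.0025/0.9975 = 1/399.
Likelihood ratio per positive fraud signal = 20.
Target posterior odds = 0.99/0.01 = 99.
Need (1/399) × 20ⁿ ≥ 99, i.e. 20ⁿ ≥ 39501.
20³ = 8000 falls short of 39501 but 20⁴ = 160000 reaches it, so n = 4.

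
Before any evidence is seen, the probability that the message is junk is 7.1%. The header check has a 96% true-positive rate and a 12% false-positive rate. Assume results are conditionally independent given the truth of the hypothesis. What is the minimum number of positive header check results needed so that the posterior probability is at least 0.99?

4

Prior odds = 0.071/0.929 = 71/929.
Likelihood ratio of a positive result = 0.96/0.12 = 8.
Target odds: 0.99 ÷ 0.01 = 99.
Require 8ⁿ ≥ 99 ÷ (71/929) = 91971/71.
8³ = 512 falls short of 91971/71 but 8⁴ = 4096 reaches it, so n = 4.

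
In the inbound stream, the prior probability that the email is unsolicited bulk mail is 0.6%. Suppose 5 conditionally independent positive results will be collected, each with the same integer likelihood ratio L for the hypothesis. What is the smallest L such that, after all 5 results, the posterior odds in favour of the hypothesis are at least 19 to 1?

6

Prior odds = 0.006/0.994 = 3/497.
Target odds = 19.
Need L⁵ ≥ 19 ÷ (3/497) = 9443/3.
5⁵ = 3125 < 9443/3 ≤ 7776 = 6⁵, so L = 6.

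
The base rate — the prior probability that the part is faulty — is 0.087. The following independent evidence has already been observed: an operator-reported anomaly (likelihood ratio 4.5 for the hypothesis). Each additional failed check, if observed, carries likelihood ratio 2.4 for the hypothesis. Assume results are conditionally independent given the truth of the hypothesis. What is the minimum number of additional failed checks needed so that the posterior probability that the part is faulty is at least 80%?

3

Prior odds = 0.087/0.913 = 87/913.
Bayes factor of the evidence already in hand = 4.5.
Odds after that evidence = (87/913) × 4.5 = 783/1826.
Target odds = 0.8/0.2 = 4.
Need 2.4ⁿ ≥ 4 ÷ (783/1826) = 7304/783.
2.4² = 5.76 falls short of 7304/783 but 2.4³ = 13.824 reaches it, so n = 3.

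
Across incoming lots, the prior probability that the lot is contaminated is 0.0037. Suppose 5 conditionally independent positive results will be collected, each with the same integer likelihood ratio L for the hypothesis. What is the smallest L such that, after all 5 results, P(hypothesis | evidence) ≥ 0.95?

6

Prior odds = 0.0037/0.9963 = 37/9963.
Target odds = 0.95/0.05 = 19.
Need L⁵ ≥ 19 ÷ (37/9963) = 189297/37.
5⁵ = 3125 < 189297/37 ≤ 7776 = 6⁵, so L = 6.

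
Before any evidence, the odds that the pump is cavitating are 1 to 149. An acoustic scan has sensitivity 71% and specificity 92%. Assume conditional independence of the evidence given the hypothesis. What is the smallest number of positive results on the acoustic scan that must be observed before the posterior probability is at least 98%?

5

Prior odds = 1/149.
False-positive rate = 1 − 0.92 = 0.08; likelihood ratio of a positive = 0.71/0.08 = 8.875.
Target posterior odds = 0.98/0.02 = 49.
Require 8.875ⁿ ≥ 49 ÷ (1/149) = 7301.
8.875⁴ = 25411681/4096 falls short of 7301 but 8.875⁵ ≈55060.7 reaches it, so n = 5.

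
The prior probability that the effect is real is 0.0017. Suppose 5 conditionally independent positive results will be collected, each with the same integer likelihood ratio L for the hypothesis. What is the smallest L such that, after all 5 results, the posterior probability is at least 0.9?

Prior odds = 0.0017/0.9983 = 17/9983.
Target odds = 0.9/0.1 = 9.
Need L⁵ ≥ 9 ÷ (17/9983) = 89847/17.
5⁵ = 3125 < 89847/17 ≤ 7776 = 6⁵, so L = 6.

6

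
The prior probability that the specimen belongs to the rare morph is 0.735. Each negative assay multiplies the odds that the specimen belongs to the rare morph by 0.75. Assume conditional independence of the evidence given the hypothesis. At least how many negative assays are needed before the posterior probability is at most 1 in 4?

Prior odds = 0.735/0.265 = 147/53.
Likelihood ratio per negative assay = 0.75.
Target odds: 0.25 ÷ 0.75 = 1/3.
Require 0.75ⁿ ≤ 1/3 ÷ (147/53) = 53/441.
0.75⁷ = 2187/16384 is still above 53/441 but 0.75⁸ = 6561/65536 is at or below it, so n = 8.

8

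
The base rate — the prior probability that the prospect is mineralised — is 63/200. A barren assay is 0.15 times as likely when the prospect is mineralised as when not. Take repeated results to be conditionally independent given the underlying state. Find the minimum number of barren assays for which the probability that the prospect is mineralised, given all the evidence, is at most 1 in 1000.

4

Prior odds: 0.315 ÷ 0.685 = 63/137.
Likelihood ratio per barren assay = 0.15.
Target odds: 0.001 ÷ 0.999 = 1/999.
Need (63/137) × 0.15ⁿ ≤ 1/999, i.e. 0.15ⁿ ≤ 137/62937.
0.15³ = 0.003375 is still above 137/62937 but 0.15⁴ = 81/160000 is at or below it, so n = 4.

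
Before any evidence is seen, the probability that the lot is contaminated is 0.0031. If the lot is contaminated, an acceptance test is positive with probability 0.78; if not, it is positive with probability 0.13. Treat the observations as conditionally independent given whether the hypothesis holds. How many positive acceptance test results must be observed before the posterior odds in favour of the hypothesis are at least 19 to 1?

5

Prior odds = 0.0031/0.9969 = 31/9969.
Likelihood ratio of a positive = 0.78/0.13 = 6.
Target odds = 19.
Need (31/9969) × 6ⁿ ≥ 19, i.e. 6ⁿ ≥ 189411/31.
6⁴ = 1296 falls short of 189411/31 but 6⁵ = 7776 reaches it, so n = 5.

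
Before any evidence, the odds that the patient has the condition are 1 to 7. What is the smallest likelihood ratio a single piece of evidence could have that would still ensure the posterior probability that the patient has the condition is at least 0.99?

Prior odds = 1/7.
Target odds = 0.99/0.01 = 99.
Required Bayes factor = 99 ÷ (1/7) = 693.

693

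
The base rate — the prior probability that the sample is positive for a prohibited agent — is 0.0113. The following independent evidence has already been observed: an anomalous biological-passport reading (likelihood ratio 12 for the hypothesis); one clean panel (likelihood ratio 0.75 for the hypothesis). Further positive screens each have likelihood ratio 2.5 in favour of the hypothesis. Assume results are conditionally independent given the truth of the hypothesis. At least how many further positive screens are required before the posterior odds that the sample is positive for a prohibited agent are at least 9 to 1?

5

Prior odds = 0.0113/0.9887 = 113/9887.
Combined Bayes factor of the evidence already in hand = 12 × 0.75 = 9.
Odds after that evidence = (113/9887) × 9 = 1017/9887.
Target odds = 9.
Need 2.5ⁿ ≥ 9 ÷ (1017/9887) = 9887/113.
2.5⁴ = 39.0625 falls short of 9887/113 but 2.5⁵ = 97.65625 reaches it, so n = 5.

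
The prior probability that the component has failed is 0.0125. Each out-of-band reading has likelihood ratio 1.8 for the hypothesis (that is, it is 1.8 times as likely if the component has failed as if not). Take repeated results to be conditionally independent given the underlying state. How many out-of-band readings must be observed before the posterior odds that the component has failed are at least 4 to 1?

10

Prior odds: 0.0125 ÷ 0.9875 = 1/79.
Likelihood ratio per out-of-band reading = 1.8.
Target odds = 4.
Need (1/79) × 1.8ⁿ ≥ 4, i.e. 1.8ⁿ ≥ 316.
1.8⁹ = 387420489/1953125 falls short of 316 but 1.8¹⁰ ≈357.047 reaches it, so n = 10.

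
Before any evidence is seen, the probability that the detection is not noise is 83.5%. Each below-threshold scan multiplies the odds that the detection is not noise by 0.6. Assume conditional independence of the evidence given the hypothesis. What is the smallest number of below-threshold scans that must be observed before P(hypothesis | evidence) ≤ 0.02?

Prior odds = 0.835/0.165 = 167/33.
Likelihood ratio per below-threshold scan = 0.6.
Target odds: 0.02 ÷ 0.98 = 1/49.
Need (167/33) × 0.6ⁿ ≤ 1/49, i.e. 0.6ⁿ ≤ 33/8183.
0.6¹⁰ = 59049/9765625 is still above 33/8183 but 0.6¹¹ = 177147/48828125 is at or below it, so n = 11.

11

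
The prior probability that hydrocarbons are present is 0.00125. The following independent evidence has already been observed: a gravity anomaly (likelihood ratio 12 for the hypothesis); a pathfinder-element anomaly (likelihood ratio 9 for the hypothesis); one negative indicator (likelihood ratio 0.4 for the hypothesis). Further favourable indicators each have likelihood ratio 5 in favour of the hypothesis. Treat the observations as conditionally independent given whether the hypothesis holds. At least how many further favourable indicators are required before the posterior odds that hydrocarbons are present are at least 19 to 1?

Prior odds = 0.00125/0.99875 = 1/799.
Combined Bayes factor of the evidence already in hand = 12 × 9 × 0.4 = 43.2.
Odds after that evidence = (1/799) × 43.2 = 216/3995.
Target odds = 19.
Need 5ⁿ ≥ 19 ÷ (216/3995) = 75905/216.
5³ = 125 falls short of 75905/216 but 5⁴ = 625 reaches it, so n = 4.

4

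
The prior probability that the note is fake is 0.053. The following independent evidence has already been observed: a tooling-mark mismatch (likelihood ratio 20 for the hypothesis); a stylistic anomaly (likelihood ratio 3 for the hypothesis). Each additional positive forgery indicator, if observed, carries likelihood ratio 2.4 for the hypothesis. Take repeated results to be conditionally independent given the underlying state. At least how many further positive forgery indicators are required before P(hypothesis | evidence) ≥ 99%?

Prior odds = 0.053/0.947 = 53/947.
Combined Bayes factor of the evidence already in hand = 20 × 3 = 60.
Odds after that evidence = (53/947) × 60 = 3180/947.
Target odds = 0.99/0.01 = 99.
Need 2.4ⁿ ≥ 99 ÷ (3180/947) = 31251/1060.
2.4³ = 13.824 falls short of 31251/1060 but 2.4⁴ = 33.1776 reaches it, so n = 4.

4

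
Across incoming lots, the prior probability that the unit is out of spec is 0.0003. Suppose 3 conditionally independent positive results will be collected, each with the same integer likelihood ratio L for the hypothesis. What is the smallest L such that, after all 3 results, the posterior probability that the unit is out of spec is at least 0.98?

Prior odds = 0.0003/0.9997 = 3/9997.
Target odds = 0.98/0.02 = 49.
Need L³ ≥ 49 ÷ (3/9997) = 489853/3.
54³ = 157464 < 489853/3 ≤ 166375 = 55³, so L = 55.

55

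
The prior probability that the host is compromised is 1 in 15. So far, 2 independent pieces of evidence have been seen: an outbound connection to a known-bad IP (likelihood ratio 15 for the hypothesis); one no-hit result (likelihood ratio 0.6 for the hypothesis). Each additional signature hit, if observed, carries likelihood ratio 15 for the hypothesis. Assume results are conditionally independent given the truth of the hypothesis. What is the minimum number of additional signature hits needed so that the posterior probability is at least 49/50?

2

Prior odds = (1/15)/(14/15) = 1/14.
Combined Bayes factor of the evidence already in hand = 15 × 0.6 = 9.
Odds after that evidence = (1/14) × 9 = 9/14.
Target odds = 0.98/0.02 = 49.
Need 15ⁿ ≥ 49 ÷ (9/14) = 686/9.
15¹ = 15 falls short of 686/9 but 15² = 225 reaches it, so n = 2.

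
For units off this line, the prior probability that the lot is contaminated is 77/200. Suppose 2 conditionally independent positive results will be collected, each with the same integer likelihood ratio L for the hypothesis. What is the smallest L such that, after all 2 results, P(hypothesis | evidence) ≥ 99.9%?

40

Prior odds = 0.385/0.615 = 77/123.
Target odds = 0.999/0.001 = 999.
Need L² ≥ 999 ÷ (77/123) = 122877/77.
39² = 1521 < 122877/77 ≤ 1600 = 40², so L = 40.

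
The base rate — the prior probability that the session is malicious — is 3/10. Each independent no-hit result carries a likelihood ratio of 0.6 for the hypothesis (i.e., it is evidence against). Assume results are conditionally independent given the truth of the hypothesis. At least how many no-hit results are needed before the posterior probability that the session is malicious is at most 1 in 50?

6

Prior odds: 0.3 ÷ 0.7 = 3/7.
Likelihood ratio per no-hit result = 0.6.
Target posterior odds = 0.02/0.98 = 1/49.
Require 0.6ⁿ ≤ 1/49 ÷ (3/7) = 1/21.
0.6⁵ = 0.07776 is still above 1/21 but 0.6⁶ = 729/15625 is at or below it, so n = 6.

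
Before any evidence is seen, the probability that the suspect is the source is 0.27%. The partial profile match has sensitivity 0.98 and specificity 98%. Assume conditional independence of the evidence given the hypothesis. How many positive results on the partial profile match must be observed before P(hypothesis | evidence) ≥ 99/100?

Prior odds = 0.0027/0.9973 = 27/9973.
False-positive rate = 1 − 0.98 = 0.02; likelihood ratio of a positive = 0.98/0.02 = 49.
Target odds: 0.99 ÷ 0.01 = 99.
Require 49ⁿ ≥ 99 ÷ (27/9973) = 109703/3.
49² = 2401 falls short of 109703/3 but 49³ = 117649 reaches it, so n = 3.

3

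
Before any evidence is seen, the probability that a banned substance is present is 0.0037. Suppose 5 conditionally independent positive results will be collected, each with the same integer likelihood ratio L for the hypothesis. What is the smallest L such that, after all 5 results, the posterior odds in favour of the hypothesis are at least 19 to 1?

6

Prior odds = 0.0037/0.9963 = 37/9963.
Target odds = 19.
Need L⁵ ≥ 19 ÷ (37/9963) = 189297/37.
5⁵ = 3125 < 189297/37 ≤ 7776 = 6⁵, so L = 6.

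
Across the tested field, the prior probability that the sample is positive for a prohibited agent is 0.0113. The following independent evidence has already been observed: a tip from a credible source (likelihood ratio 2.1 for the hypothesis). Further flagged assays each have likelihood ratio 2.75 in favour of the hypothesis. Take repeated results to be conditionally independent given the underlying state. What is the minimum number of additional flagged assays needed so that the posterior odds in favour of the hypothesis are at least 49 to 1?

Prior odds = 0.0113/0.9887 = 113/9887.
Bayes factor of the evidence already in hand = 2.1.
Odds after that evidence = (113/9887) × 2.1 = 2373/98870.
Target odds = 49.
Need 2.75ⁿ ≥ 49 ÷ (2373/98870) = 692090/339.
2.75⁷ = 19487171/16384 falls short of 692090/339 but 2.75⁸ = 214358881/65536 reaches it, so n = 8.

8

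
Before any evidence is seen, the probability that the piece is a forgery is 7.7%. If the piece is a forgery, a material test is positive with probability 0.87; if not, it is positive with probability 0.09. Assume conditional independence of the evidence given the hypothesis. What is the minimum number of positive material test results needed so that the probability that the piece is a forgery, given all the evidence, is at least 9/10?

3

Prior odds: 0.077 ÷ 0.923 = 77/923.
Likelihood ratio of a positive = 0.87/0.09 = 29/3.
Target odds: 0.9 ÷ 0.1 = 9.
Require (29/3)ⁿ ≥ 9 ÷ (77/923) = 8307/77.
(29/3)² = 841/9 falls short of 8307/77 but (29/3)³ = 24389/27 reaches it, so n = 3.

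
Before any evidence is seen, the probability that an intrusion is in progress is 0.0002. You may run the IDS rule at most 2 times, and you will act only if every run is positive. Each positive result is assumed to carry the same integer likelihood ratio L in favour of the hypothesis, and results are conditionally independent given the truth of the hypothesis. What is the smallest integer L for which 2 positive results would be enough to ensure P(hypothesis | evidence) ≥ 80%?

Prior odds = 0.0002/0.9998 = 1/4999.
Target odds = 0.8/0.2 = 4.
Need L² ≥ 4 ÷ (1/4999) = 19996.
141² = 19881 < 19996 ≤ 20164 = 142², so L = 142.

142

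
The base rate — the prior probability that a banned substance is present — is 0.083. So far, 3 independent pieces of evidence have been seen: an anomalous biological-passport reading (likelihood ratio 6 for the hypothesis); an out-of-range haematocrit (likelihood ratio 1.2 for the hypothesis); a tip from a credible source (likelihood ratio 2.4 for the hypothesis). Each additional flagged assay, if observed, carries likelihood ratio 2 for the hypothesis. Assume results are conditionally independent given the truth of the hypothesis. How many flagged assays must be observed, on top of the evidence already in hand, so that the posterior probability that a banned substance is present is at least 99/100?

6

Prior odds = 0.083/0.917 = 83/917.
Combined Bayes factor of the evidence already in hand = 6 × 1.2 × 2.4 = 17.28.
Odds after that evidence = (83/917) × 17.28 = 35856/22925.
Target odds = 0.99/0.01 = 99.
Need 2ⁿ ≥ 99 ÷ (35856/22925) = 252175/3984.
2⁵ = 32 falls short of 252175/3984 but 2⁶ = 64 reaches it, so n = 6.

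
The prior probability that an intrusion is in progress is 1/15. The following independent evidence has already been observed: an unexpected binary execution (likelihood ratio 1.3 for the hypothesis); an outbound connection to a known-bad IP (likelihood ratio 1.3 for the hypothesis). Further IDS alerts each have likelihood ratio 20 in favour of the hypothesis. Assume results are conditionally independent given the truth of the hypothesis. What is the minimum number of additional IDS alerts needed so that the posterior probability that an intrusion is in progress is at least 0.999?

4

Prior odds = (1/15)/(14/15) = 1/14.
Combined Bayes factor of the evidence already in hand = 1.3 × 1.3 = 1.69.
Odds after that evidence = (1/14) × 1.69 = 169/1400.
Target odds = 0.999/0.001 = 999.
Need 20ⁿ ≥ 999 ÷ (169/1400) = 1398600/169.
20³ = 8000 falls short of 1398600/169 but 20⁴ = 160000 reaches it, so n = 4.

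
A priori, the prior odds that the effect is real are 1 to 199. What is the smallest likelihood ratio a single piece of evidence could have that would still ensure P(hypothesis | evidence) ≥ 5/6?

995

Prior odds = 1/199.
Target odds = (5/6)/(1/6) = 5.
Required Bayes factor = 5 ÷ (1/199) = 995.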